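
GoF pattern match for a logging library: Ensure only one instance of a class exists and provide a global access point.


This matches the Singleton pattern

Singleton


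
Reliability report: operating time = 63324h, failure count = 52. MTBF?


Formula: MTBF = Total operating time / Number of failures
MTBF = 63324 / 52
MTBF = 1217.77 hours

1217.77 hours


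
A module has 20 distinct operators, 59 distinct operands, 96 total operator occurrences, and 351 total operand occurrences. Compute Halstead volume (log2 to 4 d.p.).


Formula: V = N * log2(η), where N = N1 + N2 and η = η1 + η2
η = 20 + 59 = 79
N = 96 + 351 = 447
log2(79) ≈ 6.3038
V = 447 * 6.3038 = 2817.80

2817.80


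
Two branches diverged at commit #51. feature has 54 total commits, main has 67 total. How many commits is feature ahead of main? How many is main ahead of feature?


Common ancestor: commit #51
feature commits after divergence: 54 - 51 = 3
main commits after divergence: 67 - 51 = 16
feature is 3 commits ahead of main
main is 16 commits ahead of feature

feature ahead: 3, main ahead: 16


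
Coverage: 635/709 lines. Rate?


Coverage = covered / total * 100
Coverage = 635 / 709 * 100
Coverage = 89.56%

89.56%


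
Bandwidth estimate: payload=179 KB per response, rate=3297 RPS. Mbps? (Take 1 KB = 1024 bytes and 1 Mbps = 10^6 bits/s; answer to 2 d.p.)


Formula: Mbps = payload_bytes * RPS * 8 / 1e6
Payload per request = 179 KB = 179 * 1024 = 183296 bytes
Total bytes/sec = 183296 * 3297 = 604326912
Total bits/sec = 604326912 * 8 = 4834615296
Mbps = 4834615296 / 1e6 = 4834.62

4834.62 Mbps


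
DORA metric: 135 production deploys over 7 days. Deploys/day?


Formula: deployments per day = releases / days
= 135 / 7
= 19.286 deploys/day
(equivalently, 135.0 deploys/week)

19.286 deploys/day


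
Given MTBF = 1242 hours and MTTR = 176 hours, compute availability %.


Availability = MTBF / (MTBF + MTTR)
Availability = 1242 / (1242 + 176)
Availability = 1242 / 1418
Availability = 87.5882%

87.5882%


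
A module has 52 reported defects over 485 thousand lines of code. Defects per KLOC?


Defect density = defects / KLOC
Defect density = 52 / 485
Defect density = 0.107 defects/KLOC

0.107 defects/KLOC


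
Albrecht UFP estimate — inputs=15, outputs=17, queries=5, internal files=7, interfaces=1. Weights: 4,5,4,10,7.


UFP = EI*4 + EO*5 + EQ*4 + ILF*10 + EIF*7
UFP = 15*4 + 17*5 + 5*4 + 7*10 + 1*7
UFP = 60 + 85 + 20 + 70 + 7
UFP = 242

242


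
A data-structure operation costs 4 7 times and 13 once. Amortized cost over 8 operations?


Formula: Amortized cost = Total cost / Operations
Total cost = (7 * 4) + (1 * 13)
Total cost = 28 + 13 = 41
Amortized = 41 / 8 = 5.125

5.125


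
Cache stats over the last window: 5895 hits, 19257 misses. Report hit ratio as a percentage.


Formula: hit rate = hits / (hits + misses) * 100
hit rate = 5895 / (5895 + 19257) * 100
hit rate = 5895 / 25152 * 100
hit rate = 23.44%

23.44%


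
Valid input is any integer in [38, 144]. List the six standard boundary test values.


Range: [38, 144]
Boundaries: just below min, min, min+1, max-1, max, just above max
Values: [37, 38, 39, 143, 144, 145]

[37, 38, 39, 143, 144, 145]


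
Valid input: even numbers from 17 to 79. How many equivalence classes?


Constraint: even integers in [17, 79]
Class 1: x < 17 — out-of-range invalid
Class 2: x in [17,79] but odd — wrong type invalid
Class 3: x in [17,79] and even — valid
Class 4: x > 79 — out-of-range invalid
Total equivalence classes: 4

4 equivalence classes


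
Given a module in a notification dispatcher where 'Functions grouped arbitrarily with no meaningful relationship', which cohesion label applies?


Reasoning: Worst: random grouping
Type: Coincidental cohesion

Coincidental cohesion


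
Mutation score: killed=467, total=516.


Mutation score = killed / total * 100
Mutation score = 467 / 516 * 100
Mutation score = 90.5%

90.5%


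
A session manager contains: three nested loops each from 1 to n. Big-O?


Reasoning: three levels of nesting over n
Complexity: O(n^3)

O(n^3)


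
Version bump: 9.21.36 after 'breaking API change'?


Current: 9.21.36
Change category: 'breaking API change' → major bump
SemVer rule: major bump → increment MAJOR, reset MINOR and PATCH to 0
New: 10.0.0

10.0.0


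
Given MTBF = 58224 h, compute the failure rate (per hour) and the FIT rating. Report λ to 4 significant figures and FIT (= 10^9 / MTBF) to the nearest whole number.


Formula: λ = 1 / MTBF; FIT = λ × 1e9 = 1e9 / MTBF
λ = 1 / 58224 ≈ 1.718e-05 failures/hour
FIT = 1e9 / 58224 ≈ 17175 failures per 1e9 hours (nearest whole number)

λ = 1.718e-05 /h, FIT = 17175


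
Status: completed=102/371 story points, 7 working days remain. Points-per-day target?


Formula: Required rate = Remaining points / Days left
Remaining = 371 - 102 = 269 points
Required rate = 269 / 7 = 38.43 points/day

38.43 points/day


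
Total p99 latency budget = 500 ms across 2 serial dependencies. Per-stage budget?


Formula: per_stage = total_budget / stages
per_stage = 500 / 2
per_stage = 250.0 ms

250.0 ms


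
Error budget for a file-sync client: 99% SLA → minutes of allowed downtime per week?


Formula: allowed downtime = period * (100 - SLA) / 100
Period (week) = 10080 minutes
Unavailability fraction = (100 - 99.0) / 100
Allowed downtime = 10080 * (100 - 99.0) / 100
Allowed downtime = 100.8 minutes

100.8 minutes


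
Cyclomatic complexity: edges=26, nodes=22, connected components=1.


Formula: V(G) = E - N + 2P
V(G) = 26 - 22 + 2*1
V(G) = 4 + 2
V(G) = 6

6


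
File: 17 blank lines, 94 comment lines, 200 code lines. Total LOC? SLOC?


Total LOC = blank + comment + code
Total LOC = 17 + 94 + 200 = 311
SLOC (source only) = code = 200

Total LOC: 311, SLOC: 200


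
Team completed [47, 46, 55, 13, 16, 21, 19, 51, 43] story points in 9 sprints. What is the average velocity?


Formula: Avg velocity = Total points / Number of sprints
Points: [47, 46, 55, 13, 16, 21, 19, 51, 43]
Sum = 47 + 46 + 55 + 13 + 16 + 21 + 19 + 51 + 43 = 311
Avg velocity = 311 / 9 = 34.56 points/sprint

34.56 points/sprint


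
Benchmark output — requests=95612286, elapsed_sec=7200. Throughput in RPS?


Formula: throughput = requests / seconds
throughput = 95612286 / 7200
throughput = 13279.48 requests/second

13279.48 requests/second


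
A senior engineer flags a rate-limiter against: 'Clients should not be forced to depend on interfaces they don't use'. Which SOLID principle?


This describes the Interface Segregation Principle (ISP)

Interface Segregation Principle (ISP)


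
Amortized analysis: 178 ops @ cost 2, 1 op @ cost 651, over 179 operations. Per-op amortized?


Formula: Amortized cost = Total cost / Operations
Total cost = (178 * 2) + (1 * 651)
Total cost = 356 + 651 = 1007
Amortized = 1007 / 179 = 5.6257

5.6257


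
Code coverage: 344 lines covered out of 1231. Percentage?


Coverage = covered / total * 100
Coverage = 344 / 1231 * 100
Coverage = 27.94%

27.94%


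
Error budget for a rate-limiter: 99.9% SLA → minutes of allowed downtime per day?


Formula: allowed downtime = period * (100 - SLA) / 100
Period (day) = 1440 minutes
Unavailability fraction = (100 - 99.9) / 100
Allowed downtime = 1440 * (100 - 99.9) / 100
Allowed downtime = 1.44 minutes

1.44 minutes


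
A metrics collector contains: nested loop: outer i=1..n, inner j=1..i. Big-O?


Reasoning: triangle: n(n+1)/2 ~ n^2/2
Complexity: O(n^2)

O(n^2)


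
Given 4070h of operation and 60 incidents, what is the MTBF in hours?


Formula: MTBF = Total operating time / Number of failures
MTBF = 4070 / 60
MTBF = 67.83 hours

67.83 hours


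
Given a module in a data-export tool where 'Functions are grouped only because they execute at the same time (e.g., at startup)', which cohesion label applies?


Reasoning: Related by timing only
Type: Temporal cohesion

Temporal cohesion


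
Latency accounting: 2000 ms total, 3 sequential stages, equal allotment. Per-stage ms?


Formula: per_stage = total_budget / stages
per_stage = 2000 / 3
per_stage = 666.67 ms

666.67 ms


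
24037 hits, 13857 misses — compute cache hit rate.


Formula: hit rate = hits / (hits + misses) * 100
hit rate = 24037 / (24037 + 13857) * 100
hit rate = 24037 / 37894 * 100
hit rate = 63.43%

63.43%


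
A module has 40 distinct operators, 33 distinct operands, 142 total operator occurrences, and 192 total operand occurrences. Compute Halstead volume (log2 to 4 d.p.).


Formula: V = N * log2(η), where N = N1 + N2 and η = η1 + η2
η = 40 + 33 = 73
N = 142 + 192 = 334
log2(73) ≈ 6.1898
V = 334 * 6.1898 = 2067.39

2067.39


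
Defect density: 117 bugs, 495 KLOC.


Defect density = defects / KLOC
Defect density = 117 / 495
Defect density = 0.236 defects/KLOC

0.236 defects/KLOC


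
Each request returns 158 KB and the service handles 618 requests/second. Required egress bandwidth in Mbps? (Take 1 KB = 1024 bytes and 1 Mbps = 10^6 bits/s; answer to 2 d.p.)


Formula: Mbps = payload_bytes * RPS * 8 / 1e6
Payload per request = 158 KB = 158 * 1024 = 161792 bytes
Total bytes/sec = 161792 * 618 = 99987456
Total bits/sec = 99987456 * 8 = 799899648
Mbps = 799899648 / 1e6 = 799.9

799.9 Mbps


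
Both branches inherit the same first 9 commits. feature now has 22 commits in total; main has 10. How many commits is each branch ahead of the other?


Common ancestor: commit #9
feature commits after divergence: 22 - 9 = 13
main commits after divergence: 10 - 9 = 1
feature is 13 commits ahead of main
main is 1 commits ahead of feature

feature ahead: 13, main ahead: 1


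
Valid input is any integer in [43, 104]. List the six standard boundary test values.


Range: [43, 104]
Boundaries: just below min, min, min+1, max-1, max, just above max
Values: [42, 43, 44, 103, 104, 105]

[42, 43, 44, 103, 104, 105]


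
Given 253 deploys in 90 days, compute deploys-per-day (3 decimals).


Formula: deployments per day = releases / days
= 253 / 90
= 2.811 deploys/day
(equivalently, 19.68 deploys/week)

2.811 deploys/day


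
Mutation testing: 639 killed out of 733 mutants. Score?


Mutation score = killed / total * 100
Mutation score = 639 / 733 * 100
Mutation score = 87.18%

87.18%


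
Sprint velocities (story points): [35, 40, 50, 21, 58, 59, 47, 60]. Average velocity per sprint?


Formula: Avg velocity = Total points / Number of sprints
Points: [35, 40, 50, 21, 58, 59, 47, 60]
Sum = 35 + 40 + 50 + 21 + 58 + 59 + 47 + 60 = 370
Avg velocity = 370 / 8 = 46.25 points/sprint

46.25 points/sprint


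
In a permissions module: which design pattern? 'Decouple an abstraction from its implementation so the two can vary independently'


This matches the Bridge pattern

Bridge


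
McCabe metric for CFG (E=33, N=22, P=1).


Formula: V(G) = E - N + 2P
V(G) = 33 - 22 + 2*1
V(G) = 11 + 2
V(G) = 13

13


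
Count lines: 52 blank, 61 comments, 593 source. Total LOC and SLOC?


Total LOC = blank + comment + code
Total LOC = 52 + 61 + 593 = 706
SLOC (source only) = code = 593

Total LOC: 706, SLOC: 593


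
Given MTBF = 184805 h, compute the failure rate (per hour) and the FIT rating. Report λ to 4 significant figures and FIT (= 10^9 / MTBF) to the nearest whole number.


Formula: λ = 1 / MTBF; FIT = λ × 1e9 = 1e9 / MTBF
λ = 1 / 184805 ≈ 5.411e-06 failures/hour
FIT = 1e9 / 184805 ≈ 5411 failures per 1e9 hours (nearest whole number)

λ = 5.411e-06 /h, FIT = 5411


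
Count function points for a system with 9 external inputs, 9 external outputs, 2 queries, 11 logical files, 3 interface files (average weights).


UFP = EI*4 + EO*5 + EQ*4 + ILF*10 + EIF*7
UFP = 9*4 + 9*5 + 2*4 + 11*10 + 3*7
UFP = 36 + 45 + 8 + 110 + 21
UFP = 220

220


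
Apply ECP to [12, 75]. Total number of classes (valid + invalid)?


Valid range: [12, 75]
Class 1: x < 12 — invalid
Class 2: 12 ≤ x ≤ 75 — valid
Class 3: x > 75 — invalid
Total equivalence classes: 3

3 equivalence classes


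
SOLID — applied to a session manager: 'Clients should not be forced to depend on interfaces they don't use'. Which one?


This describes the Interface Segregation Principle (ISP)

Interface Segregation Principle (ISP)


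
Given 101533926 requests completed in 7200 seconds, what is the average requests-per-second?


Formula: throughput = requests / seconds
throughput = 101533926 / 7200
throughput = 14101.93 requests/second

14101.93 requests/second


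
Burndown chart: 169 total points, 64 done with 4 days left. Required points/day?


Formula: Required rate = Remaining points / Days left
Remaining = 169 - 64 = 105 points
Required rate = 105 / 4 = 26.25 points/day

26.25 points/day


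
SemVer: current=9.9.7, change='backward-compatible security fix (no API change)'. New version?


Current: 9.9.7
Change category: 'backward-compatible security fix (no API change)' → patch bump
SemVer rule: patch bump → increment PATCH (MAJOR and MINOR unchanged)
New: 9.9.8

9.9.8


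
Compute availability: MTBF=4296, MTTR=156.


Availability = MTBF / (MTBF + MTTR)
Availability = 4296 / (4296 + 156)
Availability = 4296 / 4452
Availability = 96.496%

96.496%


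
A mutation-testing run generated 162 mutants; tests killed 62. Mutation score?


Mutation score = killed / total * 100
Mutation score = 62 / 162 * 100
Mutation score = 38.27%

38.27%


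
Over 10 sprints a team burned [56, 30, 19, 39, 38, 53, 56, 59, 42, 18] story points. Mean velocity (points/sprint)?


Formula: Avg velocity = Total points / Number of sprints
Points: [56, 30, 19, 39, 38, 53, 56, 59, 42, 18]
Sum = 56 + 30 + 19 + 39 + 38 + 53 + 56 + 59 + 42 + 18 = 410
Avg velocity = 410 / 10 = 41.0 points/sprint

41.0 points/sprint


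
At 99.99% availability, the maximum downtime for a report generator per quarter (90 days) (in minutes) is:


Formula: allowed downtime = period * (100 - SLA) / 100
Period (quarter (90 days)) = 129600 minutes
Unavailability fraction = (100 - 99.99) / 100
Allowed downtime = 129600 * (100 - 99.99) / 100
Allowed downtime = 12.96 minutes

12.96 minutes


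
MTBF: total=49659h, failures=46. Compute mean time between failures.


Formula: MTBF = Total operating time / Number of failures
MTBF = 49659 / 46
MTBF = 1079.54 hours

1079.54 hours


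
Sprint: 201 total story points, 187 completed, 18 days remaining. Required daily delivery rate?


Formula: Required rate = Remaining points / Days left
Remaining = 201 - 187 = 14 points
Required rate = 14 / 18 = 0.78 points/day

0.78 points/day


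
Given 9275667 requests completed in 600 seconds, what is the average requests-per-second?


Formula: throughput = requests / seconds
throughput = 9275667 / 600
throughput = 15459.45 requests/second

15459.45 requests/second


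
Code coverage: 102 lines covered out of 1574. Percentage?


Coverage = covered / total * 100
Coverage = 102 / 1574 * 100
Coverage = 6.48%

6.48%


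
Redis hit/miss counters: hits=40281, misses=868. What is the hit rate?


Formula: hit rate = hits / (hits + misses) * 100
hit rate = 40281 / (40281 + 868) * 100
hit rate = 40281 / 41149 * 100
hit rate = 97.89%

97.89%


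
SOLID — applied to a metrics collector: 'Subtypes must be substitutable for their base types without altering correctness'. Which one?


This describes the Liskov Substitution Principle (LSP)

Liskov Substitution Principle (LSP)


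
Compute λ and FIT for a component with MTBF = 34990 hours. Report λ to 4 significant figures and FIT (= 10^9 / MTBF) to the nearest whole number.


Formula: λ = 1 / MTBF; FIT = λ × 1e9 = 1e9 / MTBF
λ = 1 / 34990 ≈ 2.858e-05 failures/hour
FIT = 1e9 / 34990 ≈ 28580 failures per 1e9 hours (nearest whole number)

λ = 2.858e-05 /h, FIT = 28580


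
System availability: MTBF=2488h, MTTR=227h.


Availability = MTBF / (MTBF + MTTR)
Availability = 2488 / (2488 + 227)
Availability = 2488 / 2715
Availability = 91.639%

91.639%


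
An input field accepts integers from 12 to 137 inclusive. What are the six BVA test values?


Range: [12, 137]
Boundaries: just below min, min, min+1, max-1, max, just above max
Values: [11, 12, 13, 136, 137, 138]

[11, 12, 13, 136, 137, 138]


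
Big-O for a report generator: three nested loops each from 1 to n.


Reasoning: three levels of nesting over n
Complexity: O(n^3)

O(n^3)


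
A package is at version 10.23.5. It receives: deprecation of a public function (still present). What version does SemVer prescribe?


Current: 10.23.5
Change category: 'deprecation of a public function (still present)' → minor bump
SemVer rule: minor bump → increment MINOR, reset PATCH to 0 (MAJOR unchanged)
New: 10.24.0

10.24.0


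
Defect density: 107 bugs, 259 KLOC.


Defect density = defects / KLOC
Defect density = 107 / 259
Defect density = 0.413 defects/KLOC

0.413 defects/KLOC


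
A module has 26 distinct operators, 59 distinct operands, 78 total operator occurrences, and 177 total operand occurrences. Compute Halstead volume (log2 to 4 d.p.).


Formula: V = N * log2(η), where N = N1 + N2 and η = η1 + η2
η = 26 + 59 = 85
N = 78 + 177 = 255
log2(85) ≈ 6.4094
V = 255 * 6.4094 = 1634.40

1634.40


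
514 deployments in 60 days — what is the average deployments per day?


Formula: deployments per day = releases / days
= 514 / 60
= 8.567 deploys/day
(equivalently, 59.97 deploys/week)

8.567 deploys/day


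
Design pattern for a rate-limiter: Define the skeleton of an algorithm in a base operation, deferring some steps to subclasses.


This matches the Template Method pattern

Template Method


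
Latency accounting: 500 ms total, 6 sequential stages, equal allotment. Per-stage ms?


Formula: per_stage = total_budget / stages
per_stage = 500 / 6
per_stage = 83.33 ms

83.33 ms


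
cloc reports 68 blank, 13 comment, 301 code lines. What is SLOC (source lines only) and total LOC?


Total LOC = blank + comment + code
Total LOC = 68 + 13 + 301 = 382
SLOC (source only) = code = 301

Total LOC: 382, SLOC: 301


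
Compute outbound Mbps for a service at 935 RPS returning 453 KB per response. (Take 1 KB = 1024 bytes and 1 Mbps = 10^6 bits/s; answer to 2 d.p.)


Formula: Mbps = payload_bytes * RPS * 8 / 1e6
Payload per request = 453 KB = 453 * 1024 = 463872 bytes
Total bytes/sec = 463872 * 935 = 433720320
Total bits/sec = 433720320 * 8 = 3469762560
Mbps = 3469762560 / 1e6 = 3469.76

3469.76 Mbps


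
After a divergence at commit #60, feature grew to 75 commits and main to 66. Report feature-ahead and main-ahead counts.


Common ancestor: commit #60
feature commits after divergence: 75 - 60 = 15
main commits after divergence: 66 - 60 = 6
feature is 15 commits ahead of main
main is 6 commits ahead of feature

feature ahead: 15, main ahead: 6


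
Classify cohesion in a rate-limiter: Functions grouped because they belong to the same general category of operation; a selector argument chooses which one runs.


Reasoning: Grouped by category of activity, not by data or sequence
Type: Logical cohesion

Logical cohesion


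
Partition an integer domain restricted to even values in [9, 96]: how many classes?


Constraint: even integers in [9, 96]
Class 1: x < 9 — out-of-range invalid
Class 2: x in [9,96] but odd — wrong type invalid
Class 3: x in [9,96] and even — valid
Class 4: x > 96 — out-of-range invalid
Total equivalence classes: 4

4 equivalence classes


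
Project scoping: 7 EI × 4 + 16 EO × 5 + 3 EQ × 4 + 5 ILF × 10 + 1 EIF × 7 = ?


UFP = EI*4 + EO*5 + EQ*4 + ILF*10 + EIF*7
UFP = 7*4 + 16*5 + 3*4 + 5*10 + 1*7
UFP = 28 + 80 + 12 + 50 + 7
UFP = 177

177


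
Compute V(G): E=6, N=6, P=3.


Formula: V(G) = E - N + 2P
V(G) = 6 - 6 + 2*3
V(G) = 0 + 6
V(G) = 6

6


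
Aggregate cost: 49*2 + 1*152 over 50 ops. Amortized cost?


Formula: Amortized cost = Total cost / Operations
Total cost = (49 * 2) + (1 * 152)
Total cost = 98 + 152 = 250
Amortized = 250 / 50 = 5.0

5.0


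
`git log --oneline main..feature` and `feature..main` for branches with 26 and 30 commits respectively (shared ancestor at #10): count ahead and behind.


Common ancestor: commit #10
feature commits after divergence: 26 - 10 = 16
main commits after divergence: 30 - 10 = 20
feature is 16 commits ahead of main
main is 20 commits ahead of feature

feature ahead: 16, main ahead: 20


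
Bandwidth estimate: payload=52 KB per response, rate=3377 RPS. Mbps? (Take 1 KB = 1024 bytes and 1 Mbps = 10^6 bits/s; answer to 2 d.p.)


Formula: Mbps = payload_bytes * RPS * 8 / 1e6
Payload per request = 52 KB = 52 * 1024 = 53248 bytes
Total bytes/sec = 53248 * 3377 = 179818496
Total bits/sec = 179818496 * 8 = 1438547968
Mbps = 1438547968 / 1e6 = 1438.55

1438.55 Mbps


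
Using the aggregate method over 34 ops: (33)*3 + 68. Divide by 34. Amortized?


Formula: Amortized cost = Total cost / Operations
Total cost = (33 * 3) + (1 * 68)
Total cost = 99 + 68 = 167
Amortized = 167 / 34 = 4.9118

4.9118


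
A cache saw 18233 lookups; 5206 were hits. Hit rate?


Formula: hit rate = hits / (hits + misses) * 100
hit rate = 5206 / (5206 + 13027) * 100
hit rate = 5206 / 18233 * 100
hit rate = 28.55%

28.55%


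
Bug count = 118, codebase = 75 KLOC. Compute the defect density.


Defect density = defects / KLOC
Defect density = 118 / 75
Defect density = 1.573 defects/KLOC

1.573 defects/KLOC


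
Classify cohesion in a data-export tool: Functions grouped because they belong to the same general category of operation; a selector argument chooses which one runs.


Reasoning: Grouped by category of activity, not by data or sequence
Type: Logical cohesion

Logical cohesion


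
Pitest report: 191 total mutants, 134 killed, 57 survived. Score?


Mutation score = killed / total * 100
Mutation score = 134 / 191 * 100
Mutation score = 70.16%

70.16%


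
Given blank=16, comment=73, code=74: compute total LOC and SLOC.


Total LOC = blank + comment + code
Total LOC = 16 + 73 + 74 = 163
SLOC (source only) = code = 74

Total LOC: 163, SLOC: 74


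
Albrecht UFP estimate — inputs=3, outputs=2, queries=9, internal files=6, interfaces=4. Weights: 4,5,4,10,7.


UFP = EI*4 + EO*5 + EQ*4 + ILF*10 + EIF*7
UFP = 3*4 + 2*5 + 9*4 + 6*10 + 4*7
UFP = 12 + 10 + 36 + 60 + 28
UFP = 146

146


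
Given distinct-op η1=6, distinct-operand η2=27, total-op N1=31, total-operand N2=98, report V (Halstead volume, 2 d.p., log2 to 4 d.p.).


Formula: V = N * log2(η), where N = N1 + N2 and η = η1 + η2
η = 6 + 27 = 33
N = 31 + 98 = 129
log2(33) ≈ 5.0444
V = 129 * 5.0444 = 650.73

650.73


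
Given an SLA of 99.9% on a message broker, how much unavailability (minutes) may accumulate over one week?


Formula: allowed downtime = period * (100 - SLA) / 100
Period (week) = 10080 minutes
Unavailability fraction = (100 - 99.9) / 100
Allowed downtime = 10080 * (100 - 99.9) / 100
Allowed downtime = 10.08 minutes

10.08 minutes


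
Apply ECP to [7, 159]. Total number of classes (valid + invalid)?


Valid range: [7, 159]
Class 1: x < 7 — invalid
Class 2: 7 ≤ x ≤ 159 — valid
Class 3: x > 159 — invalid
Total equivalence classes: 3

3 equivalence classes


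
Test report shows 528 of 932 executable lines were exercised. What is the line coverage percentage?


Coverage = covered / total * 100
Coverage = 528 / 932 * 100
Coverage = 56.65%

56.65%


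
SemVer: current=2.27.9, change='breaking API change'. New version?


Current: 2.27.9
Change category: 'breaking API change' → major bump
SemVer rule: major bump → increment MAJOR, reset MINOR and PATCH to 0
New: 3.0.0

3.0.0


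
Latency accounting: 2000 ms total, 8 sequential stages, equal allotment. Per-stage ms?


Formula: per_stage = total_budget / stages
per_stage = 2000 / 8
per_stage = 250.0 ms

250.0 ms


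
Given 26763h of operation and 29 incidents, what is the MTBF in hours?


Formula: MTBF = Total operating time / Number of failures
MTBF = 26763 / 29
MTBF = 922.86 hours

922.86 hours


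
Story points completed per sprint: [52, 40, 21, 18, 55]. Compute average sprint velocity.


Formula: Avg velocity = Total points / Number of sprints
Points: [52, 40, 21, 18, 55]
Sum = 52 + 40 + 21 + 18 + 55 = 186
Avg velocity = 186 / 5 = 37.2 points/sprint

37.2 points/sprint


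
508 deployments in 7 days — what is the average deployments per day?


Formula: deployments per day = releases / days
= 508 / 7
= 72.571 deploys/day
(equivalently, 508.0 deploys/week)

72.571 deploys/day


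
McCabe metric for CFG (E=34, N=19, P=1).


Formula: V(G) = E - N + 2P
V(G) = 34 - 19 + 2*1
V(G) = 15 + 2
V(G) = 17

17


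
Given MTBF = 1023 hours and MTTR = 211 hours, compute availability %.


Availability = MTBF / (MTBF + MTTR)
Availability = 1023 / (1023 + 211)
Availability = 1023 / 1234
Availability = 82.9011%

82.9011%


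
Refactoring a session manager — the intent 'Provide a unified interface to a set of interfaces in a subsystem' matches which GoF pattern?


This matches the Facade pattern

Facade


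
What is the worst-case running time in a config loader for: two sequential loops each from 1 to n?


Reasoning: sequential dominates: O(n) + O(n) = O(n)
Complexity: O(n)

O(n)


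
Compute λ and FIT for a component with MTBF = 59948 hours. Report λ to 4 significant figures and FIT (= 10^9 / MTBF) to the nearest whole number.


Formula: λ = 1 / MTBF; FIT = λ × 1e9 = 1e9 / MTBF
λ = 1 / 59948 ≈ 1.668e-05 failures/hour
FIT = 1e9 / 59948 ≈ 16681 failures per 1e9 hours (nearest whole number)

λ = 1.668e-05 /h, FIT = 16681


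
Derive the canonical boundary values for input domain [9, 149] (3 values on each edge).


Range: [9, 149]
Boundaries: just below min, min, min+1, max-1, max, just above max
Values: [8, 9, 10, 148, 149, 150]

[8, 9, 10, 148, 149, 150]


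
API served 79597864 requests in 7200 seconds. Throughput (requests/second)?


Formula: throughput = requests / seconds
throughput = 79597864 / 7200
throughput = 11055.26 requests/second

11055.26 requests/second


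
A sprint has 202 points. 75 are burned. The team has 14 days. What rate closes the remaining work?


Formula: Required rate = Remaining points / Days left
Remaining = 202 - 75 = 127 points
Required rate = 127 / 14 = 9.07 points/day

9.07 points/day


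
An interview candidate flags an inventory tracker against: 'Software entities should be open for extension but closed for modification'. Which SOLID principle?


This describes the Open/Closed Principle (OCP)

Open/Closed Principle (OCP)


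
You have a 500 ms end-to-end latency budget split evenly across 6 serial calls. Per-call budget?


Formula: per_stage = total_budget / stages
per_stage = 500 / 6
per_stage = 83.33 ms

83.33 ms


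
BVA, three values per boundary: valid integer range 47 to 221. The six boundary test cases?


Range: [47, 221]
Boundaries: just below min, min, min+1, max-1, max, just above max
Values: [46, 47, 48, 220, 221, 222]

[46, 47, 48, 220, 221, 222]


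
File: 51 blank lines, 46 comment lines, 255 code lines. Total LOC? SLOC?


Total LOC = blank + comment + code
Total LOC = 51 + 46 + 255 = 352
SLOC (source only) = code = 255

Total LOC: 352, SLOC: 255


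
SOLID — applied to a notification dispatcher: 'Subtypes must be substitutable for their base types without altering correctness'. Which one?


This describes the Liskov Substitution Principle (LSP)

Liskov Substitution Principle (LSP)


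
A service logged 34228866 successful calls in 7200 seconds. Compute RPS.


Formula: throughput = requests / seconds
throughput = 34228866 / 7200
throughput = 4754.01 requests/second

4754.01 requests/second


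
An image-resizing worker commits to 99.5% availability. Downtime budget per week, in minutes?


Formula: allowed downtime = period * (100 - SLA) / 100
Period (week) = 10080 minutes
Unavailability fraction = (100 - 99.5) / 100
Allowed downtime = 10080 * (100 - 99.5) / 100
Allowed downtime = 50.4 minutes

50.4 minutes


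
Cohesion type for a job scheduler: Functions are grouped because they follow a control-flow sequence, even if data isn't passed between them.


Reasoning: Grouped by order of execution within a routine, not by data flow
Type: Procedural cohesion

Procedural cohesion


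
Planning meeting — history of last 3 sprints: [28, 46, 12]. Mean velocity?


Formula: Avg velocity = Total points / Number of sprints
Points: [28, 46, 12]
Sum = 28 + 46 + 12 = 86
Avg velocity = 86 / 3 = 28.67 points/sprint

28.67 points/sprint


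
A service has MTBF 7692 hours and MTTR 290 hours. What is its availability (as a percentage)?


Availability = MTBF / (MTBF + MTTR)
Availability = 7692 / (7692 + 290)
Availability = 7692 / 7982
Availability = 96.3668%

96.3668%


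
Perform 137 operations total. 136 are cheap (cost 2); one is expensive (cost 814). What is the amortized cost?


Formula: Amortized cost = Total cost / Operations
Total cost = (136 * 2) + (1 * 814)
Total cost = 272 + 814 = 1086
Amortized = 1086 / 137 = 7.927

7.927


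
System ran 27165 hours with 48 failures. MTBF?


Formula: MTBF = Total operating time / Number of failures
MTBF = 27165 / 48
MTBF = 565.94 hours

565.94 hours


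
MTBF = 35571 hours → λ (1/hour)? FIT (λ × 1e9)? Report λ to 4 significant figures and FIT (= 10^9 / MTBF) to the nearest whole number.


Formula: λ = 1 / MTBF; FIT = λ × 1e9 = 1e9 / MTBF
λ = 1 / 35571 ≈ 2.811e-05 failures/hour
FIT = 1e9 / 35571 ≈ 28113 failures per 1e9 hours (nearest whole number)

λ = 2.811e-05 /h, FIT = 28113


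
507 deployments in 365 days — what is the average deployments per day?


Formula: deployments per day = releases / days
= 507 / 365
= 1.389 deploys/day
(equivalently, 9.72 deploys/week)

1.389 deploys/day


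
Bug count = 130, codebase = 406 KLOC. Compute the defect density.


Defect density = defects / KLOC
Defect density = 130 / 406
Defect density = 0.32 defects/KLOC

0.32 defects/KLOC


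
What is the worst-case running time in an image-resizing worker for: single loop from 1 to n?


Reasoning: one pass through n items
Complexity: O(n)

O(n)


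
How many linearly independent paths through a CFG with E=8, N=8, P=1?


Formula: V(G) = E - N + 2P
V(G) = 8 - 8 + 2*1
V(G) = 0 + 2
V(G) = 2

2


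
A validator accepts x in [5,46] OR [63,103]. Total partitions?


Valid ranges: [5,46] and [63,103]
Class 1: x < 5 — invalid
Class 2: 5 ≤ x ≤ 46 — valid
Class 3: 46 < x < 63 — invalid (gap between ranges)
Class 4: 63 ≤ x ≤ 103 — valid
Class 5: x > 103 — invalid
Total equivalence classes: 5

5 equivalence classes


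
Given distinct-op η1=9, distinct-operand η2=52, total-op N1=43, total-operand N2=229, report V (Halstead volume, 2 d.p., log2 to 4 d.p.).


Formula: V = N * log2(η), where N = N1 + N2 and η = η1 + η2
η = 9 + 52 = 61
N = 43 + 229 = 272
log2(61) ≈ 5.9307
V = 272 * 5.9307 = 1613.15

1613.15


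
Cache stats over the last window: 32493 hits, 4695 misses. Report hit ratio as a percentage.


Formula: hit rate = hits / (hits + misses) * 100
hit rate = 32493 / (32493 + 4695) * 100
hit rate = 32493 / 37188 * 100
hit rate = 87.37%

87.37%


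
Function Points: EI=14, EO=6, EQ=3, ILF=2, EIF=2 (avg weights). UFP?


UFP = EI*4 + EO*5 + EQ*4 + ILF*10 + EIF*7
UFP = 14*4 + 6*5 + 3*4 + 2*10 + 2*7
UFP = 56 + 30 + 12 + 20 + 14
UFP = 132

132


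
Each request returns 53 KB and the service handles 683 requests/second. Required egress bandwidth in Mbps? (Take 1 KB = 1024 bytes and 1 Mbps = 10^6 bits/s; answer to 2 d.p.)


Formula: Mbps = payload_bytes * RPS * 8 / 1e6
Payload per request = 53 KB = 53 * 1024 = 54272 bytes
Total bytes/sec = 54272 * 683 = 37067776
Total bits/sec = 37067776 * 8 = 296542208
Mbps = 296542208 / 1e6 = 296.54

296.54 Mbps


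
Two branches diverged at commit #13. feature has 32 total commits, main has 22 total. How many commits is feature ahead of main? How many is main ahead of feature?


Common ancestor: commit #13
feature commits after divergence: 32 - 13 = 19
main commits after divergence: 22 - 13 = 9
feature is 19 commits ahead of main
main is 9 commits ahead of feature

feature ahead: 19, main ahead: 9


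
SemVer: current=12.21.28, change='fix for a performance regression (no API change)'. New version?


Current: 12.21.28
Change category: 'fix for a performance regression (no API change)' → patch bump
SemVer rule: patch bump → increment PATCH (MAJOR and MINOR unchanged)
New: 12.21.29

12.21.29


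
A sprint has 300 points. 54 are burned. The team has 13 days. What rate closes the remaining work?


Formula: Required rate = Remaining points / Days left
Remaining = 300 - 54 = 246 points
Required rate = 246 / 13 = 18.92 points/day

18.92 points/day


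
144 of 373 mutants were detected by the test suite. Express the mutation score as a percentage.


Mutation score = killed / total * 100
Mutation score = 144 / 373 * 100
Mutation score = 38.61%

38.61%


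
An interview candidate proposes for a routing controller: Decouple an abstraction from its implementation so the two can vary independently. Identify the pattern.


This matches the Bridge pattern

Bridge


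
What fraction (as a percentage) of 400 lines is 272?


Coverage = covered / total * 100
Coverage = 272 / 400 * 100
Coverage = 68.0%

68.0%


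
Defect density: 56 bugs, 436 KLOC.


Defect density = defects / KLOC
Defect density = 56 / 436
Defect density = 0.128 defects/KLOC

0.128 defects/KLOC


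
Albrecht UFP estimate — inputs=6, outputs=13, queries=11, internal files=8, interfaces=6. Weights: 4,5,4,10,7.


UFP = EI*4 + EO*5 + EQ*4 + ILF*10 + EIF*7
UFP = 6*4 + 13*5 + 11*4 + 8*10 + 6*7
UFP = 24 + 65 + 44 + 80 + 42
UFP = 255

255


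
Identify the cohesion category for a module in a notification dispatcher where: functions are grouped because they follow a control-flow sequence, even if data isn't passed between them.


Reasoning: Grouped by order of execution within a routine, not by data flow
Type: Procedural cohesion

Procedural cohesion


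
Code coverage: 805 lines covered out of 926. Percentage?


Coverage = covered / total * 100
Coverage = 805 / 926 * 100
Coverage = 86.93%

86.93%


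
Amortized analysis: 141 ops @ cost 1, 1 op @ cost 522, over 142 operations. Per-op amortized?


Formula: Amortized cost = Total cost / Operations
Total cost = (141 * 1) + (1 * 522)
Total cost = 141 + 522 = 663
Amortized = 663 / 142 = 4.669

4.669


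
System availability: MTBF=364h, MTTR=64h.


Availability = MTBF / (MTBF + MTTR)
Availability = 364 / (364 + 64)
Availability = 364 / 428
Availability = 85.0467%

85.0467%


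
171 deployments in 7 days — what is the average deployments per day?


Formula: deployments per day = releases / days
= 171 / 7
= 24.429 deploys/day
(equivalently, 171.0 deploys/week)

24.429 deploys/day


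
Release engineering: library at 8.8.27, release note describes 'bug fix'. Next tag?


Current: 8.8.27
Change category: 'bug fix' → patch bump
SemVer rule: patch bump → increment PATCH (MAJOR and MINOR unchanged)
New: 8.8.28

8.8.28


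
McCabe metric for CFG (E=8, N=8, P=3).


Formula: V(G) = E - N + 2P
V(G) = 8 - 8 + 2*3
V(G) = 0 + 6
V(G) = 6

6


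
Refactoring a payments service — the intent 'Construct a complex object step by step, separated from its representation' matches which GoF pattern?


This matches the Builder pattern

Builder


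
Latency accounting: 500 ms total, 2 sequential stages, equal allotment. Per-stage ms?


Formula: per_stage = total_budget / stages
per_stage = 500 / 2
per_stage = 250.0 ms

250.0 ms


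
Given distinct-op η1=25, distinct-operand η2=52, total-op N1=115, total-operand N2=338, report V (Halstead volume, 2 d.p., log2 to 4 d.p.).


Formula: V = N * log2(η), where N = N1 + N2 and η = η1 + η2
η = 25 + 52 = 77
N = 115 + 338 = 453
log2(77) ≈ 6.2668
V = 453 * 6.2668 = 2838.86

2838.86


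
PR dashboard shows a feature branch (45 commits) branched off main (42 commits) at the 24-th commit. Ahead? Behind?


Common ancestor: commit #24
feature commits after divergence: 45 - 24 = 21
main commits after divergence: 42 - 24 = 18
feature is 21 commits ahead of main
main is 18 commits ahead of feature

feature ahead: 21, main ahead: 18


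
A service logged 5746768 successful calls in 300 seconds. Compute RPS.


Formula: throughput = requests / seconds
throughput = 5746768 / 300
throughput = 19155.89 requests/second

19155.89 requests/second


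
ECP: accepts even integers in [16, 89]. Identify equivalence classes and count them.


Constraint: even integers in [16, 89]
Class 1: x < 16 — out-of-range invalid
Class 2: x in [16,89] but odd — wrong type invalid
Class 3: x in [16,89] and even — valid
Class 4: x > 89 — out-of-range invalid
Total equivalence classes: 4

4 equivalence classes


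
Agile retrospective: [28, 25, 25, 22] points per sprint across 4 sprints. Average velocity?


Formula: Avg velocity = Total points / Number of sprints
Points: [28, 25, 25, 22]
Sum = 28 + 25 + 25 + 22 = 100
Avg velocity = 100 / 4 = 25.0 points/sprint

25.0 points/sprint


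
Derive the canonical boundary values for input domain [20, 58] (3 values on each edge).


Range: [20, 58]
Boundaries: just below min, min, min+1, max-1, max, just above max
Values: [19, 20, 21, 57, 58, 59]

[19, 20, 21, 57, 58, 59]


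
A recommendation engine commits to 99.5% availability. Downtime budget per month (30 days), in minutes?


Formula: allowed downtime = period * (100 - SLA) / 100
Period (month (30 days)) = 43200 minutes
Unavailability fraction = (100 - 99.5) / 100
Allowed downtime = 43200 * (100 - 99.5) / 100
Allowed downtime = 216.0 minutes

216.0 minutes


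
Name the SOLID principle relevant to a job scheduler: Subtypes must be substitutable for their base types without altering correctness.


This describes the Liskov Substitution Principle (LSP)

Liskov Substitution Principle (LSP)


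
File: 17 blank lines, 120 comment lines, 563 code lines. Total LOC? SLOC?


Total LOC = blank + comment + code
Total LOC = 17 + 120 + 563 = 700
SLOC (source only) = code = 563

Total LOC: 700, SLOC: 563


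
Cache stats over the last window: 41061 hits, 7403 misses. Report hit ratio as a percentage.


Formula: hit rate = hits / (hits + misses) * 100
hit rate = 41061 / (41061 + 7403) * 100
hit rate = 41061 / 48464 * 100
hit rate = 84.72%

84.72%


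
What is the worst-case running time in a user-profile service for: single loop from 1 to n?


Reasoning: one pass through n items
Complexity: O(n)

O(n)


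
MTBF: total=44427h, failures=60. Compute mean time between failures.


Formula: MTBF = Total operating time / Number of failures
MTBF = 44427 / 60
MTBF = 740.45 hours

740.45 hours


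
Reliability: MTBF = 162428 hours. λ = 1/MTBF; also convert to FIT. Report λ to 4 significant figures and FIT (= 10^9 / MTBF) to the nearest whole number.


Formula: λ = 1 / MTBF; FIT = λ × 1e9 = 1e9 / MTBF
λ = 1 / 162428 ≈ 6.157e-06 failures/hour
FIT = 1e9 / 162428 ≈ 6157 failures per 1e9 hours (nearest whole number)

λ = 6.157e-06 /h, FIT = 6157


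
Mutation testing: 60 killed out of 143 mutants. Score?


Mutation score = killed / total * 100
Mutation score = 60 / 143 * 100
Mutation score = 41.96%

41.96%


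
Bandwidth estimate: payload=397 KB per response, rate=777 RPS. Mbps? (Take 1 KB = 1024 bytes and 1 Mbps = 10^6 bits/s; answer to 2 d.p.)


Formula: Mbps = payload_bytes * RPS * 8 / 1e6
Payload per request = 397 KB = 397 * 1024 = 406528 bytes
Total bytes/sec = 406528 * 777 = 315872256
Total bits/sec = 315872256 * 8 = 2526978048
Mbps = 2526978048 / 1e6 = 2526.98

2526.98 Mbps
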